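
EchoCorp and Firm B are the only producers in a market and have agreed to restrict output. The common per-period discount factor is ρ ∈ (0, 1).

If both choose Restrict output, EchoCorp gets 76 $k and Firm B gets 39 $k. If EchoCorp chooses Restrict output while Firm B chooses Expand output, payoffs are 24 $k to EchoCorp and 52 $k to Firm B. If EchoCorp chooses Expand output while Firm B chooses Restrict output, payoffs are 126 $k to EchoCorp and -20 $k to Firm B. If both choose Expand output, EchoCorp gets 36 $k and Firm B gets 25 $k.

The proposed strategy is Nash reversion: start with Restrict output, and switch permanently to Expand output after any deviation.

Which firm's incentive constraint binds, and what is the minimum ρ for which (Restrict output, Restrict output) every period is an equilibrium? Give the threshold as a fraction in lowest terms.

EchoCorp; ρ ≥ 5/9

EchoCorp's threshold: (126−76)/(126−36) = 5/9.
Firm B's threshold: (52−39)/(52−25) = 13/27.
5/9 > 13/27, so EchoCorp binds and ρ* = 5/9.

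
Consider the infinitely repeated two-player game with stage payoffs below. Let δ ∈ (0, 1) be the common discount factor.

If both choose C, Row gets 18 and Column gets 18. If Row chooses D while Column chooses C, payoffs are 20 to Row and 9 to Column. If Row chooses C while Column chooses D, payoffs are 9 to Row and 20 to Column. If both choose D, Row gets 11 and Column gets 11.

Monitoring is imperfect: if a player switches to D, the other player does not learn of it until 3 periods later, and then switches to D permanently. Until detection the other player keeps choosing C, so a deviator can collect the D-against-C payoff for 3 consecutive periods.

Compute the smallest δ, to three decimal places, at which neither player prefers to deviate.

0.606

Deviating for the 3 undetected periods gains 20−18 = 2 per period over cooperation, then loses 18−11 = 7 per period forever once punishment starts.
Gain: 2(1 + δ + … + δ^2); loss: 7·δ^3/(1−δ).
No profitable deviation ⇔ 2(1−δ^3) ≤ 7·δ^3, i.e. δ^3 ≥ 2/(2+7) = 2/9.
Hence δ ≥ (2/9)^(1/3) ≈ 0.606.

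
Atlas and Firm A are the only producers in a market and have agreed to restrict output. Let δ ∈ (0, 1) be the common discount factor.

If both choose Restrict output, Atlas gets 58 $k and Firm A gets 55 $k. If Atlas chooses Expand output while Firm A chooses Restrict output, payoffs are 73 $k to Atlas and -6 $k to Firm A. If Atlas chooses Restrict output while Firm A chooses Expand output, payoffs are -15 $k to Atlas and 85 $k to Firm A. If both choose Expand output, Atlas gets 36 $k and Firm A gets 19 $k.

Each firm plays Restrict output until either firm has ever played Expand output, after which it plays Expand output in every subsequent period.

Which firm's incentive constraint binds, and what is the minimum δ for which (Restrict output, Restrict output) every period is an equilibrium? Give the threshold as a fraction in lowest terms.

Firm A; δ ≥ 5/11

Atlas's threshold: (73−58)/(73−36) = 15/37.
Firm A's threshold: (85−55)/(85−19) = 5/11.
15/37 < 5/11, so Firm A binds and δ* = 5/11.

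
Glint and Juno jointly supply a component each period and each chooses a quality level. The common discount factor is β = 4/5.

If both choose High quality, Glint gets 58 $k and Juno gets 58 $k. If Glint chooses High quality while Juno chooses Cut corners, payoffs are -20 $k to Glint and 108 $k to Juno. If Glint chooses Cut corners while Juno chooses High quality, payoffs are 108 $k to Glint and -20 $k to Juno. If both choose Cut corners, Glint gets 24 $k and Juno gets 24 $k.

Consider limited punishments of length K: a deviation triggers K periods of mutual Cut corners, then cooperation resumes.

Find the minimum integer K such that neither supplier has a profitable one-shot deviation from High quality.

3

IC: β(1−β^K)/(1−β) ≥ (108−58)/(58−24) = 25/17.
With β = 4/5: need 1 − β^K ≥ 25/17·(1−4/5)/(4/5), i.e. β^K ≤ 0.6324.
Since (4/5)^2 = 0.6400 and (4/5)^3 = 0.5120, the smallest such K is 3.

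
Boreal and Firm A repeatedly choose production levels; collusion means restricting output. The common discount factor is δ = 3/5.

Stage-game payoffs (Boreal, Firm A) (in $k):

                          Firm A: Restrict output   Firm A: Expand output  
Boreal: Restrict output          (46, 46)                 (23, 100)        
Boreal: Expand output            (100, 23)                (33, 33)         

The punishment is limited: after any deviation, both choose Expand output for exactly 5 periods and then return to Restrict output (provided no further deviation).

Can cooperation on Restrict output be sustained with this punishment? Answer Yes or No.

No

A one-shot deviation gives 100 now, then 33 for 5 periods, then back to 46.
Gain from deviating: (100−46) today; loss: (46−33) in each of the next 5 periods.
No-deviation condition: (46−33)(δ+…+δ^5) ≥ 100−46, i.e. δ+…+δ^5 ≥ 54/13.
At δ = 3/5: δ+…+δ^5 = 1.3834 < 4.1538.
So cooperation is not sustainable.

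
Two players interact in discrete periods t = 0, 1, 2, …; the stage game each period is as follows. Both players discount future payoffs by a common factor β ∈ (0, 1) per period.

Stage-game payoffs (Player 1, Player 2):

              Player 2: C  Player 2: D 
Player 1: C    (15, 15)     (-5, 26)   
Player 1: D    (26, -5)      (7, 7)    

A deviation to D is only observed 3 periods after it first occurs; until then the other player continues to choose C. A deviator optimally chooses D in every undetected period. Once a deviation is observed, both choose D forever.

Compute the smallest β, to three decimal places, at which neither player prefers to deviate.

Deviating for the 3 undetected periods gains 26−15 = 11 per period over cooperation, then loses 15−7 = 8 per period forever once punishment starts.
Gain: 11(1 + β + … + β^2); loss: 8·β^3/(1−β).
No profitable deviation ⇔ 11(1−β^3) ≤ 8·β^3, i.e. β^3 ≥ 11/(11+8) = 11/19.
Hence β ≥ (11/19)^(1/3) ≈ 0.833.

0.833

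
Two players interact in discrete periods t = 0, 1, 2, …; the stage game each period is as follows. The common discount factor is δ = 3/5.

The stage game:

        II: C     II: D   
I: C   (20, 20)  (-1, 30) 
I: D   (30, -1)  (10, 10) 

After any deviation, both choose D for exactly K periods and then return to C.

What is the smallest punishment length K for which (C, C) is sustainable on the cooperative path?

IC: δ(1−δ^K)/(1−δ) ≥ (30−20)/(20−10) = 1.
With δ = 3/5: need 1 − δ^K ≥ 1·(1−3/5)/(3/5), i.e. δ^K ≤ 0.3333.
Since (3/5)^2 = 0.3600 and (3/5)^3 = 0.2160, the smallest such K is 3.

3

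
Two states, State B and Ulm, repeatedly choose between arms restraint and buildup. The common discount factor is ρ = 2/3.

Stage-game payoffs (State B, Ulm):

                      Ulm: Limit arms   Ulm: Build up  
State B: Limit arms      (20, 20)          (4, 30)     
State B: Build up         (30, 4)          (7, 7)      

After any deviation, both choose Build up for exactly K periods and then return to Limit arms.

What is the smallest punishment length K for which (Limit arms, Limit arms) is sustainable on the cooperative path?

2

No profitable deviation requires (20−7)(ρ+…+ρ^K) ≥ 30−20, i.e. ρ+…+ρ^K ≥ 10/13 ≈ 0.7692.
With ρ = 2/3, the partial sums are K=1: 0.6667, K=2: 1.1111.
K = 2 is the first length at which the sum reaches 0.7692.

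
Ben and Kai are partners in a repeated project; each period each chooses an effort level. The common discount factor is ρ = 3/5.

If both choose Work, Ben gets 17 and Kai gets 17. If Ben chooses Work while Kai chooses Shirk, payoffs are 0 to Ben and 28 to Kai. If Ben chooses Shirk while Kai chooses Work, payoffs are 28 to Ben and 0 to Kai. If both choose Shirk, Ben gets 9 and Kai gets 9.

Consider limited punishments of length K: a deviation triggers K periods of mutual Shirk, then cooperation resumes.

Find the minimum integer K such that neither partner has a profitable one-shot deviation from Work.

5

IC: ρ(1−ρ^K)/(1−ρ) ≥ (28−17)/(17−9) = 11/8.
With ρ = 3/5: need 1 − ρ^K ≥ 11/8·(1−3/5)/(3/5), i.e. ρ^K ≤ 0.0833.
Since (3/5)^4 = 0.1296 and (3/5)^5 = 0.0778, the smallest such K is 5.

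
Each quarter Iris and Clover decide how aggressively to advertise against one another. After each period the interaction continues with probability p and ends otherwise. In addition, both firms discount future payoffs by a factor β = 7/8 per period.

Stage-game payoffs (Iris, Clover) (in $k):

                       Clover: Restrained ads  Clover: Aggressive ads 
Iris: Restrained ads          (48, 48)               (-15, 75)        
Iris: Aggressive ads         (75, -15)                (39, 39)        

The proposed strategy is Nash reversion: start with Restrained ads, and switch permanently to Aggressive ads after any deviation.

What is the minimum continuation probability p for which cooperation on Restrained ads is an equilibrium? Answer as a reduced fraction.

6/7

Expected continuation weight on next period's payoff is β·p = 7/8·p, which plays the role of the discount factor.
Cooperation requires 7/8·p ≥ (75−48)/(75−39) = 3/4, hence p ≥ 6/7.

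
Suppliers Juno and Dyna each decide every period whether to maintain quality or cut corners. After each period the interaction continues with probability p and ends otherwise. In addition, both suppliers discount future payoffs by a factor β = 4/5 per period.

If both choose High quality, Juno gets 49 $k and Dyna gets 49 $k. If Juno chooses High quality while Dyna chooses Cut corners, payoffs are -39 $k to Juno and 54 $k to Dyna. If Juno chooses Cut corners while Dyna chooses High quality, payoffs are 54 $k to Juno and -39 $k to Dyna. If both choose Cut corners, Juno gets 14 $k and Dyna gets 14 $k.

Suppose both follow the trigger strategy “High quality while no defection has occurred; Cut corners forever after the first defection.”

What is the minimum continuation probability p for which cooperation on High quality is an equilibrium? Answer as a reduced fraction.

Expected continuation weight on next period's payoff is β·p = 4/5·p, which plays the role of the discount factor.
Cooperation requires 4/5·p ≥ (54−49)/(54−14) = 1/8, hence p ≥ 5/32.

5/32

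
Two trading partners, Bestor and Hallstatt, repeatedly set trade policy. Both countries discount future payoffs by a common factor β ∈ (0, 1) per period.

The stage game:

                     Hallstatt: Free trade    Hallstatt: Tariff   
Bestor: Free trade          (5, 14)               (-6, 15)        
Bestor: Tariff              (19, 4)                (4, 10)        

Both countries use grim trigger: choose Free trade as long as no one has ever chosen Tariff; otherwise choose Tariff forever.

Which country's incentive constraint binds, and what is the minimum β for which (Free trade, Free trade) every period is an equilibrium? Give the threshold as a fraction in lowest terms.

Bestor; β ≥ 14/15

Bestor's threshold: (19−5)/(19−4) = 14/15.
Hallstatt's threshold: (15−14)/(15−10) = 1/5.
14/15 > 1/5, so Bestor binds and β* = 14/15.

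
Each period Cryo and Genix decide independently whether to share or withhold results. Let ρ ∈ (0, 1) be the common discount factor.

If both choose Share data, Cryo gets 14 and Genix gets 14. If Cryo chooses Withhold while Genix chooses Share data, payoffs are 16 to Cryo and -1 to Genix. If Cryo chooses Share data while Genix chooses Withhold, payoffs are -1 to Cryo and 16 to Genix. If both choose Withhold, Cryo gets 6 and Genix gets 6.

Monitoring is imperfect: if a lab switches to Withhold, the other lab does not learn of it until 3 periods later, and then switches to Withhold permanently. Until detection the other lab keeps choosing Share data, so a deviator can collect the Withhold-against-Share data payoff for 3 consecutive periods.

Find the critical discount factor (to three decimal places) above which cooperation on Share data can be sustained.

0.585

A deviator earns 16 for 3 periods, then 6 forever; cooperating earns 14 forever. Multiplying the IC by (1−ρ):
14 ≥ 16(1−ρ^3) + 6ρ^3, so 10·ρ^3 ≥ 2 and ρ^3 ≥ 1/5.
ρ ≥ (1/5)^(1/3) ≈ 0.585.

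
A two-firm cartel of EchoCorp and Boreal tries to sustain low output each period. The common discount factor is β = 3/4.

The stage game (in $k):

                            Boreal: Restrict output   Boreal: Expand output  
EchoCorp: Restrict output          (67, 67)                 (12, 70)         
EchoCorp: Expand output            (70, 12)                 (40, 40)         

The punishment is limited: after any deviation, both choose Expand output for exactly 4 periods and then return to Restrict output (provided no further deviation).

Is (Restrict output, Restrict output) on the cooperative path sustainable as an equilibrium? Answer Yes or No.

Yes

IC: β+…+β^4 ≥ (70−67)/(67−40) = 1/9.
At β = 3/4: partial sum = 2.0508 ≥ 0.1111. Cooperation sustainable.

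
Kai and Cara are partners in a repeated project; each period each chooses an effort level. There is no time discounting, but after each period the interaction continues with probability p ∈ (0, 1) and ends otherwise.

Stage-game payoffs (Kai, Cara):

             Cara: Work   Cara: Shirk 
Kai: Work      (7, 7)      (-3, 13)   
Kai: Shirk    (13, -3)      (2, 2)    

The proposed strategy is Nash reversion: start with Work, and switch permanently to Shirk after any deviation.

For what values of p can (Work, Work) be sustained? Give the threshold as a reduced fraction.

6/11

With no time discounting, the continuation probability p plays the role of the discount factor.
Grim-trigger IC: 7/(1−p) ≥ 13 + 2p/(1−p) ⇒ p ≥ (13−7)/(13−2) = 6/11.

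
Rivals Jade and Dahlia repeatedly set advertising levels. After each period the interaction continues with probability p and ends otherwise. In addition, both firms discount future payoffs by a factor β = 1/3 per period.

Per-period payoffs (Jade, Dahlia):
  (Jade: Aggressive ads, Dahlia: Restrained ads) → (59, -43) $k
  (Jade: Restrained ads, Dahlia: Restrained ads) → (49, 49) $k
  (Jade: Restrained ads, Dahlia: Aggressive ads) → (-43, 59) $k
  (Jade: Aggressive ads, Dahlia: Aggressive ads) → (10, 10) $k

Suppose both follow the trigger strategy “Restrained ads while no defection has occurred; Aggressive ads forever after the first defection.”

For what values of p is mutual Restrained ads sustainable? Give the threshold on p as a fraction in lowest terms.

30/49

With continuation probability p and discount β, the effective per-period discount factor is βp.
Grim-trigger IC: βp ≥ (59−49)/(59−10) = 10/49.
So p ≥ (10/49)/(1/3) = 30/49.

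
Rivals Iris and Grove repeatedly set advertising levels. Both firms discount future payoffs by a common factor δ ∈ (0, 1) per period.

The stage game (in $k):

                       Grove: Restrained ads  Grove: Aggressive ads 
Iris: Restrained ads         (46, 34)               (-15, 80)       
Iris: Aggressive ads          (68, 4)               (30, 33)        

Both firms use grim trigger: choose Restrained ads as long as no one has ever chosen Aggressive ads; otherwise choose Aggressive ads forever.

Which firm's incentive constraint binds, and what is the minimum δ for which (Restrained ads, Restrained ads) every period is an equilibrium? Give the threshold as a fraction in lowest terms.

For Iris: deviation gain 68−46 = 22, per-period punishment loss 46−30 = 16. IC gives δ ≥ 22/38 = 11/19.
For Grove: gain 46, loss 1 per period, so δ ≥ 46/47.
The tighter constraint is Grove's, so cooperation needs δ ≥ 46/47.

Grove; δ ≥ 46/47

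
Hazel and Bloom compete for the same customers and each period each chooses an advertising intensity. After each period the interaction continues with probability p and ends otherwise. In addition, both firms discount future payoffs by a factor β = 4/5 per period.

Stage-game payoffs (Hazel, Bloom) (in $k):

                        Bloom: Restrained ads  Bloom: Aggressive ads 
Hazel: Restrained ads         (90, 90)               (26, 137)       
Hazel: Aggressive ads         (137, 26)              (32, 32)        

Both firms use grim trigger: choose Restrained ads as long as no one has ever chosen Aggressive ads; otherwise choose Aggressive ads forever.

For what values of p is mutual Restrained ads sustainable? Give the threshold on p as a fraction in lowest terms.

Expected continuation weight on next period's payoff is β·p = 4/5·p, which plays the role of the discount factor.
Cooperation requires 4/5·p ≥ (137−90)/(137−32) = 47/105, hence p ≥ 47/84.

47/84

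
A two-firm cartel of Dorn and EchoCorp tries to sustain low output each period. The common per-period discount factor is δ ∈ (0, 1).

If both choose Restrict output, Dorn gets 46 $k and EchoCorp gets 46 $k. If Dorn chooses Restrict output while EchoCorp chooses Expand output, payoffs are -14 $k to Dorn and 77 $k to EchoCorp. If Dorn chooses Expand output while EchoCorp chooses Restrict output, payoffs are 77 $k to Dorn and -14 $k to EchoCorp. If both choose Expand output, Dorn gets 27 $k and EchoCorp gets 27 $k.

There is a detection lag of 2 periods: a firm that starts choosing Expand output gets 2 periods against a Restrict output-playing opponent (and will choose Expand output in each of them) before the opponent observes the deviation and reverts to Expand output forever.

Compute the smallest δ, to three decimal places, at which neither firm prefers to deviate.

0.787

Deviating for the 2 undetected periods gains 77−46 = 31 per period over cooperation, then loses 46−27 = 19 per period forever once punishment starts.
Gain: 31(1 + δ + … + δ^1); loss: 19·δ^2/(1−δ).
No profitable deviation ⇔ 31(1−δ^2) ≤ 19·δ^2, i.e. δ^2 ≥ 31/(31+19) = 31/50.
Hence δ ≥ (31/50)^(1/2) ≈ 0.787.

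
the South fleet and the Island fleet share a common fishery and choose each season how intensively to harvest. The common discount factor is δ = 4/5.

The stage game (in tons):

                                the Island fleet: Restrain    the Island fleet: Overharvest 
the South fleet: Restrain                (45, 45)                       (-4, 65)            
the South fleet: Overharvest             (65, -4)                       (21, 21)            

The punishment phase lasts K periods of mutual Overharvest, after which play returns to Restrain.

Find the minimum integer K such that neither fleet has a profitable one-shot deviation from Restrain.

2

No profitable deviation requires (45−21)(δ+…+δ^K) ≥ 65−45, i.e. δ+…+δ^K ≥ 5/6 ≈ 0.8333.
With δ = 4/5, the partial sums are K=1: 0.8000, K=2: 1.4400.
K = 2 is the first length at which the sum reaches 0.8333.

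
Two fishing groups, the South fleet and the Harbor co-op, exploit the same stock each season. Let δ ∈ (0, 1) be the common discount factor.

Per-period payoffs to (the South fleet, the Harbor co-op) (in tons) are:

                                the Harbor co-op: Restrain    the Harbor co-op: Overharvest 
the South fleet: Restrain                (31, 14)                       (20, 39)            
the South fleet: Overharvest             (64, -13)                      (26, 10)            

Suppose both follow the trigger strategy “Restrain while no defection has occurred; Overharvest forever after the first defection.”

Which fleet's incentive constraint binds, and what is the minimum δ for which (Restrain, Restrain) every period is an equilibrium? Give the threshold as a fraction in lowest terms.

the South fleet's threshold: (64−31)/(64−26) = 33/38.
the Harbor co-op's threshold: (39−14)/(39−10) = 25/29.
33/38 > 25/29, so the South fleet binds and δ* = 33/38.

the South fleet; δ ≥ 33/38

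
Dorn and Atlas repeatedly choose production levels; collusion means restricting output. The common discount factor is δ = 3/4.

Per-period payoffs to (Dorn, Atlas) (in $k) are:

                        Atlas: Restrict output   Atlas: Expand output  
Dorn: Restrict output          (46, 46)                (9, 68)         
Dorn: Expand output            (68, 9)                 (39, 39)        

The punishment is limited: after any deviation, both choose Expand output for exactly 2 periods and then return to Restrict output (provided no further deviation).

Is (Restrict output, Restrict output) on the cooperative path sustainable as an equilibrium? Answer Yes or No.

IC: δ+…+δ^2 ≥ (68−46)/(46−39) = 22/7.
At δ = 3/4: partial sum = 1.3125 < 3.1429. Cooperation not sustainable.

No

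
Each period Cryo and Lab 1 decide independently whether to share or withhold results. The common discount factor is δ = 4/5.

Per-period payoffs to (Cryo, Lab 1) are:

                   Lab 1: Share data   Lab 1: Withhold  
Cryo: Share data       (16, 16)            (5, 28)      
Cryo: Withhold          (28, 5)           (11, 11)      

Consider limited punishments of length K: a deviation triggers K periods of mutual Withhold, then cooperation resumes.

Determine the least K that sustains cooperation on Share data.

IC: δ(1−δ^K)/(1−δ) ≥ (28−16)/(16−11) = 12/5.
With δ = 4/5: need 1 − δ^K ≥ 12/5·(1−4/5)/(4/5), i.e. δ^K ≤ 0.4000.
Since (4/5)^4 = 0.4096 and (4/5)^5 = 0.3277, the smallest such K is 5.

5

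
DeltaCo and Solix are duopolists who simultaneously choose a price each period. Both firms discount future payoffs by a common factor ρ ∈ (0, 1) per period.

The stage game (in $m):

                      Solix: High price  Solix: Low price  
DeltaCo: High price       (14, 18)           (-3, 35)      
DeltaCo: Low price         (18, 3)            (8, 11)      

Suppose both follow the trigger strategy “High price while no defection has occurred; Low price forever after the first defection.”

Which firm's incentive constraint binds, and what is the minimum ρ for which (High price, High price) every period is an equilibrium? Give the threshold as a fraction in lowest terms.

Solix; ρ ≥ 17/24

For DeltaCo: deviation gain 18−14 = 4, per-period punishment loss 14−8 = 6. IC gives ρ ≥ 4/10 = 2/5.
For Solix: gain 17, loss 7 per period, so ρ ≥ 17/24.
The tighter constraint is Solix's, so cooperation needs ρ ≥ 17/24.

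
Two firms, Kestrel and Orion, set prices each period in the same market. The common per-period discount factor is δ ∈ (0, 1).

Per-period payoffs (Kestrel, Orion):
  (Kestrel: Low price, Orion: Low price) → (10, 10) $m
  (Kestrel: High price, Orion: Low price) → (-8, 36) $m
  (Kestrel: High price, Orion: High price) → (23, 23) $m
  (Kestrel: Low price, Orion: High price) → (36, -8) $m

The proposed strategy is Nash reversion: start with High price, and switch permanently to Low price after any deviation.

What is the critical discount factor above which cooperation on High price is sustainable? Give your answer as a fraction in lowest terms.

1/2

One-period gain from deviating is 36 − 23 = 13. The loss is 23 − 10 = 13 in every subsequent period, with present value 13·δ/(1−δ).
Deviation is unprofitable when 13·δ/(1−δ) ≥ 13, i.e. δ/(1−δ) ≥ 1.
Equivalently δ ≥ 13/(13+13) = 1/2.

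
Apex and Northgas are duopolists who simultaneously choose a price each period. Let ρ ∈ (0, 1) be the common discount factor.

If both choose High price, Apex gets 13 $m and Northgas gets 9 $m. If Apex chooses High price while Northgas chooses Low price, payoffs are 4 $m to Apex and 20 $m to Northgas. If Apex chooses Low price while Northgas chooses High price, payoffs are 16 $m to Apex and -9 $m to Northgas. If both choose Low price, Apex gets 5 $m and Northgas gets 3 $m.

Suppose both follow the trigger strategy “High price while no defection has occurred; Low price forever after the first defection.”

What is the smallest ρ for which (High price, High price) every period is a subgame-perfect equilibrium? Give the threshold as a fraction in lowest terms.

Apex: cooperation gives 13 each period; deviation gives 16 once then 5 forever.
  13/(1−ρ) ≥ 16 + 5ρ/(1−ρ) ⇒ ρ ≥ 3/11.
Northgas: cooperation gives 9 each period; deviation gives 20 once then 3 forever.
  ρ ≥ 11/17.
Both must hold, so the binding constraint is Northgas's: ρ ≥ 11/17.

11/17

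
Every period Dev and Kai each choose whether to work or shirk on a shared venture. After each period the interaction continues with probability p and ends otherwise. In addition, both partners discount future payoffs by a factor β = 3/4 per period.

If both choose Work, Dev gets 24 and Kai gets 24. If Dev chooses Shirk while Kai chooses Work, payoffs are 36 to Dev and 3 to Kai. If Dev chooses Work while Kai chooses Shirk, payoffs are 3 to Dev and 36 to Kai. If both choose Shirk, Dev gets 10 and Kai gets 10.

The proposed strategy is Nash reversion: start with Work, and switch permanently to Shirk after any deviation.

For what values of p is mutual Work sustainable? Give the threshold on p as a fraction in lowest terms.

8/13

With continuation probability p and discount β, the effective per-period discount factor is βp.
Grim-trigger IC: βp ≥ (36−24)/(36−10) = 6/13.
So p ≥ (6/13)/(3/4) = 8/13.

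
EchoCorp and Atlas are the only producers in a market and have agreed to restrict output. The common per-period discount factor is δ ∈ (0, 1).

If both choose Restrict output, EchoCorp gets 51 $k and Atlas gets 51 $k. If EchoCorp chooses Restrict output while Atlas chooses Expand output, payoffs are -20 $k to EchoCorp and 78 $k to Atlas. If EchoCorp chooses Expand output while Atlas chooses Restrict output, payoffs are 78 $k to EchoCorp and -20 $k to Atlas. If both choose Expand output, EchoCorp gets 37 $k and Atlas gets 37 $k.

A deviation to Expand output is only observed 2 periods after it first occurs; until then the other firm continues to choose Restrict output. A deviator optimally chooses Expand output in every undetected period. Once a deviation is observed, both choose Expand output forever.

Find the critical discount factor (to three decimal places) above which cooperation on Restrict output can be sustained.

0.812

A deviator earns 78 for 2 periods, then 37 forever; cooperating earns 51 forever. Multiplying the IC by (1−δ):
51 ≥ 78(1−δ^2) + 37δ^2, so 41·δ^2 ≥ 27 and δ^2 ≥ 27/41.
δ ≥ (27/41)^(1/2) ≈ 0.812.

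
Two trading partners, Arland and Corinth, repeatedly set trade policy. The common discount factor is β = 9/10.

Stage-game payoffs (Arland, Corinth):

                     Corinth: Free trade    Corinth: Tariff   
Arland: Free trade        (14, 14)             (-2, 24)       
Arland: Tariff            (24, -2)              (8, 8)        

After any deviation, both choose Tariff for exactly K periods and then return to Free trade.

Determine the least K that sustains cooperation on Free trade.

No profitable deviation requires (14−8)(β+…+β^K) ≥ 24−14, i.e. β+…+β^K ≥ 5/3 ≈ 1.6667.
With β = 9/10, the partial sums are K=1: 0.9000, K=2: 1.7100.
K = 2 is the first length at which the sum reaches 1.6667.

2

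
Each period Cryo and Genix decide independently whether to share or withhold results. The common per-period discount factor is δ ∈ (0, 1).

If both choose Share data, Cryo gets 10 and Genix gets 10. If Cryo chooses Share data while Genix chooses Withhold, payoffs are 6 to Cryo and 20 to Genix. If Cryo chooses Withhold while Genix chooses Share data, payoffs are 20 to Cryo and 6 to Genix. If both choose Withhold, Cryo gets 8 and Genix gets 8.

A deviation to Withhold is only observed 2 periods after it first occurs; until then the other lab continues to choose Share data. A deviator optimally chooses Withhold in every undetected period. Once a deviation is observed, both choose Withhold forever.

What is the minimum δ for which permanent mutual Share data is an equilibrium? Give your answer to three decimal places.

0.913

A deviator earns 20 for 2 periods, then 8 forever; cooperating earns 10 forever. Multiplying the IC by (1−δ):
10 ≥ 20(1−δ^2) + 8δ^2, so 12·δ^2 ≥ 10 and δ^2 ≥ 5/6.
δ ≥ (5/6)^(1/2) ≈ 0.913.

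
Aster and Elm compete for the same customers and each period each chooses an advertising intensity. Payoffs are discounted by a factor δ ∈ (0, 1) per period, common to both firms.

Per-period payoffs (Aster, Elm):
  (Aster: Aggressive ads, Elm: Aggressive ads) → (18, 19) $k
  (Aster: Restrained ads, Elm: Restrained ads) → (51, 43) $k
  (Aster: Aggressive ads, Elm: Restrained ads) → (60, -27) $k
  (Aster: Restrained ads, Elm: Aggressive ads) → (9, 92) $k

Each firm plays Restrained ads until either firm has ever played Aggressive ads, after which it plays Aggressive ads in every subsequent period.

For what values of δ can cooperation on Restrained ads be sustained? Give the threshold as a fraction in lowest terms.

49/73

Aster's threshold: (60−51)/(60−18) = 3/14.
Elm's threshold: (92−43)/(92−19) = 49/73.
3/14 < 49/73, so Elm binds and δ* = 49/73.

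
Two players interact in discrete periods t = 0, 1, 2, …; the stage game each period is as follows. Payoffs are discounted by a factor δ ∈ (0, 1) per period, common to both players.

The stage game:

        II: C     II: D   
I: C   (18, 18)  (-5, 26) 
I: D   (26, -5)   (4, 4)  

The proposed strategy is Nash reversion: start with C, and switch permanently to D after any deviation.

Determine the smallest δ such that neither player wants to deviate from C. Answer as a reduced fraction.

4/11

18/(1−δ) ≥ 26 + 4δ/(1−δ)
18 ≥ 26 − 22δ
δ ≥ 8/22 = 4/11.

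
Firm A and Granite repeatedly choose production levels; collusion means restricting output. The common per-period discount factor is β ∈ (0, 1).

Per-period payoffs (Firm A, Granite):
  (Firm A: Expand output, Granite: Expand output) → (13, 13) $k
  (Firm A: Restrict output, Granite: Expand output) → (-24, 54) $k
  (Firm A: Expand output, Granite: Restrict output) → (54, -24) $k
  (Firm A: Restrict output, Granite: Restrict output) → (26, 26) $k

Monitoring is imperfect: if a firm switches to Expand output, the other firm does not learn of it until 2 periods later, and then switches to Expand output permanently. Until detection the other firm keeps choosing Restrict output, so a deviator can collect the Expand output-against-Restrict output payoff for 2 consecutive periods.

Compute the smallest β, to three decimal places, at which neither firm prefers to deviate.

Deviating for the 2 undetected periods gains 54−26 = 28 per period over cooperation, then loses 26−13 = 13 per period forever once punishment starts.
Gain: 28(1 + β + … + β^1); loss: 13·β^2/(1−β).
No profitable deviation ⇔ 28(1−β^2) ≤ 13·β^2, i.e. β^2 ≥ 28/(28+13) = 28/41.
Hence β ≥ (28/41)^(1/2) ≈ 0.826.

0.826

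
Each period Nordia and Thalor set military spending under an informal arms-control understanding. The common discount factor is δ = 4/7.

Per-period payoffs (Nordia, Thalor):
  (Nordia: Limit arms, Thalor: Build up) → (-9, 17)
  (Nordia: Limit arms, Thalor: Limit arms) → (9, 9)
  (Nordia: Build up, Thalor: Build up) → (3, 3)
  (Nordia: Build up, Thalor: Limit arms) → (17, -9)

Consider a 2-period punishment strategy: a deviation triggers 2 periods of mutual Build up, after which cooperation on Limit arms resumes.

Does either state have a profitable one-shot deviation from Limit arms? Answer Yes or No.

Yes

A one-shot deviation gives 17 now, then 3 for 2 periods, then back to 9.
Gain from deviating: (17−9) today; loss: (9−3) in each of the next 2 periods.
No-deviation condition: (9−3)(δ+…+δ^2) ≥ 17−9, i.e. δ+…+δ^2 ≥ 4/3.
At δ = 4/7: δ+…+δ^2 = 0.8980 < 1.3333.
So cooperation is not sustainable.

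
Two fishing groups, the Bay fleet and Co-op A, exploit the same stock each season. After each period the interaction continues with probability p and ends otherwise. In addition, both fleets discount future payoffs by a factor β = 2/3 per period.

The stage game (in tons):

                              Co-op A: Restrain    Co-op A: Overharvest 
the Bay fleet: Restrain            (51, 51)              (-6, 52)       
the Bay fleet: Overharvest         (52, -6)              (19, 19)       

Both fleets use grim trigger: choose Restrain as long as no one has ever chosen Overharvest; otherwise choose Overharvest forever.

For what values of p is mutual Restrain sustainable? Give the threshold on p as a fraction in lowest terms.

1/22

With continuation probability p and discount β, the effective per-period discount factor is βp.
Grim-trigger IC: βp ≥ (52−51)/(52−19) = 1/33.
So p ≥ (1/33)/(2/3) = 1/22.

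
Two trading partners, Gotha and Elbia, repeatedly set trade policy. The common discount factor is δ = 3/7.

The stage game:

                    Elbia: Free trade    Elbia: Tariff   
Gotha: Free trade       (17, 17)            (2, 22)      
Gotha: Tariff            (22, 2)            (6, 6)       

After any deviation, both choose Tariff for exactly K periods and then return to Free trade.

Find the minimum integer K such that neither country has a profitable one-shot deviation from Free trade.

Need Σ_{k=1}^{K} δ^k ≥ (22−17)/(17−6) = 0.4545 at δ = 3/7.
At K = 1 the sum is 0.4286 < 0.4545; at K = 2 it is 0.6122 ≥ 0.4545.
So the minimum punishment length is K = 2.

2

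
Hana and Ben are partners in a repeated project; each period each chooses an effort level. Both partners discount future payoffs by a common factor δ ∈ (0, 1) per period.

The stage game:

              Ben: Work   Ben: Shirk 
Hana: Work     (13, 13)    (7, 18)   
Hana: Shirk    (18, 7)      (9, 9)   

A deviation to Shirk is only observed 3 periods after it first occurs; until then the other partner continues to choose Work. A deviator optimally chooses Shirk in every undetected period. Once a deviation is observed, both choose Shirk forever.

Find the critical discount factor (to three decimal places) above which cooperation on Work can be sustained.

The best deviation is to choose Shirk for all 3 undetected periods, earning 18 each, then 9 forever once detected.
Deviation value: 18(1−δ^3)/(1−δ) + 9δ^3/(1−δ); cooperation value: 13/(1−δ).
IC: 13 ≥ 18(1−δ^3) + 9δ^3 = 18 − 9δ^3.
So δ^3 ≥ 5/9, giving δ ≥ (5/9)^(1/3) ≈ 0.822.

0.822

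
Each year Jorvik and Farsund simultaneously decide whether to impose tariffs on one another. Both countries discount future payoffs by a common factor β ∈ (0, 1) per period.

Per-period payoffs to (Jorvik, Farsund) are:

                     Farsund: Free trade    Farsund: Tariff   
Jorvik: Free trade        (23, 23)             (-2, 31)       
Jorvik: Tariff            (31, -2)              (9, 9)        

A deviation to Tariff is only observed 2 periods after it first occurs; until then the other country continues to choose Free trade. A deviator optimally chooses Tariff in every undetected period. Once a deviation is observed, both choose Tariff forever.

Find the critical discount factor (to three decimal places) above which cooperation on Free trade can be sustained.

0.603

Deviating for the 2 undetected periods gains 31−23 = 8 per period over cooperation, then loses 23−9 = 14 per period forever once punishment starts.
Gain: 8(1 + β + … + β^1); loss: 14·β^2/(1−β).
No profitable deviation ⇔ 8(1−β^2) ≤ 14·β^2, i.e. β^2 ≥ 8/(8+14) = 4/11.
Hence β ≥ (4/11)^(1/2) ≈ 0.603.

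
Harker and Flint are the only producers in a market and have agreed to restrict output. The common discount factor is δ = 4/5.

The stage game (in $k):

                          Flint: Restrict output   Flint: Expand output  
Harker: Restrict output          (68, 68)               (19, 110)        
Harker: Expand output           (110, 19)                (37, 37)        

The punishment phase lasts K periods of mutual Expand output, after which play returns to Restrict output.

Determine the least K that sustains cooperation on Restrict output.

No profitable deviation requires (68−37)(δ+…+δ^K) ≥ 110−68, i.e. δ+…+δ^K ≥ 42/31 ≈ 1.3548.
With δ = 4/5, the partial sums are K=1: 0.8000, K=2: 1.4400.
K = 2 is the first length at which the sum reaches 1.3548.

2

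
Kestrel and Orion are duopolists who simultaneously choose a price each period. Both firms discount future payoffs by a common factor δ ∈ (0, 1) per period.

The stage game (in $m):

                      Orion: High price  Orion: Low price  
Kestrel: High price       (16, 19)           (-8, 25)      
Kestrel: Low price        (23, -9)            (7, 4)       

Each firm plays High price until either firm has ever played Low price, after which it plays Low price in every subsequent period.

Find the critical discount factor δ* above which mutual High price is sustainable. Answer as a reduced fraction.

7/16

For Kestrel: deviation gain 23−16 = 7, per-period punishment loss 16−7 = 9. IC gives δ ≥ 7/16.
For Orion: gain 6, loss 15 per period, so δ ≥ 6/21 = 2/7.
The tighter constraint is Kestrel's, so cooperation needs δ ≥ 7/16.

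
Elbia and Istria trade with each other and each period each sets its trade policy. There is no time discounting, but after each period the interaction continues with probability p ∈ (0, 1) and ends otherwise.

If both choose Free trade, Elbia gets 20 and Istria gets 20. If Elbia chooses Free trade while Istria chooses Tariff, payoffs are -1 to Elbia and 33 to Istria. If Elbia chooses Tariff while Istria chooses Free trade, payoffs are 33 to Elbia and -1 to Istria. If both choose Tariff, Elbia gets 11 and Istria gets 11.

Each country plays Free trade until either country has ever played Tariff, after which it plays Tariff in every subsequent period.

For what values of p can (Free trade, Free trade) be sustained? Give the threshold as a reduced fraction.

13/22

With no time discounting, the continuation probability p plays the role of the discount factor.
Grim-trigger IC: 20/(1−p) ≥ 33 + 11p/(1−p) ⇒ p ≥ (33−20)/(33−11) = 13/22.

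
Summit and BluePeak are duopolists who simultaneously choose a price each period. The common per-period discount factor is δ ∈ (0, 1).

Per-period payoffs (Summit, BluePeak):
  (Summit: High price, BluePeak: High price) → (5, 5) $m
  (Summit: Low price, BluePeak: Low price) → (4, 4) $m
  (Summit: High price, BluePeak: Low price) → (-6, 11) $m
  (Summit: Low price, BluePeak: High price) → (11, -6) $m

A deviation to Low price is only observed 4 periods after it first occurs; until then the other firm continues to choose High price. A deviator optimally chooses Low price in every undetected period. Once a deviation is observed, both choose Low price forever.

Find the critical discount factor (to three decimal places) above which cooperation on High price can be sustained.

A deviator earns 11 for 4 periods, then 4 forever; cooperating earns 5 forever. Multiplying the IC by (1−δ):
5 ≥ 11(1−δ^4) + 4δ^4, so 7·δ^4 ≥ 6 and δ^4 ≥ 6/7.
δ ≥ (6/7)^(1/4) ≈ 0.962.

0.962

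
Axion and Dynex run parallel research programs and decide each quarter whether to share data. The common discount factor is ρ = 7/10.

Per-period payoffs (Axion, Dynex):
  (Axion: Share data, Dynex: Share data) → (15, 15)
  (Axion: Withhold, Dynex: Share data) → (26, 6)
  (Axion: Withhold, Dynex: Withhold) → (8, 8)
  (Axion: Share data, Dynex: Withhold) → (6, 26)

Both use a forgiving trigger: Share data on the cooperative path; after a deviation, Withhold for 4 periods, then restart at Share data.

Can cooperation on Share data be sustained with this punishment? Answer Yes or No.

A one-shot deviation gives 26 now, then 8 for 4 periods, then back to 15.
Gain from deviating: (26−15) today; loss: (15−8) in each of the next 4 periods.
No-deviation condition: (15−8)(ρ+…+ρ^4) ≥ 26−15, i.e. ρ+…+ρ^4 ≥ 11/7.
At ρ = 7/10: ρ+…+ρ^4 = 1.7731 ≥ 1.5714.
So cooperation is sustainable.

Yes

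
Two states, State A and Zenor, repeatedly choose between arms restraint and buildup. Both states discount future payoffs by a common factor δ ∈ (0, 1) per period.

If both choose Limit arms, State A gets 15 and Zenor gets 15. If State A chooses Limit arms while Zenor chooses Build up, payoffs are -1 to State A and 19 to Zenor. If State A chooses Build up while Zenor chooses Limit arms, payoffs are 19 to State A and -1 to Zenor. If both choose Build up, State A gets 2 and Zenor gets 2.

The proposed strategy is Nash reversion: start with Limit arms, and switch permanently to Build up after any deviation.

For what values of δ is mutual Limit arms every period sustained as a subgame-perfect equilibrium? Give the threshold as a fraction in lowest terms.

Under grim trigger the critical discount factor is (T−C)/(T−P) with T = 19, C = 15, P = 2.
δ* = (19−15)/(19−2) = 4/17.

4/17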